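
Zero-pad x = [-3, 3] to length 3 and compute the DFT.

Original 2-point DFT: [0, -6]
Zero-padded 3-point DFT provides frequency interpolation.

DFT_3([x, 0, ...]) = [0, -4.5000-2.5981i, -4.5000+2.5981i]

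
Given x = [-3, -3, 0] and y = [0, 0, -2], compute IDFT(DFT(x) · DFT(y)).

(x ⊛ y)[n] = Σ(m=0 to 2) x[m] · y[(n-m) mod 3]

Computing each output sample:
(x ⊛ y)[0] = 6
(x ⊛ y)[1] = 0
(x ⊛ y)[2] = 6

x ⊛ y = [6, 0, 6]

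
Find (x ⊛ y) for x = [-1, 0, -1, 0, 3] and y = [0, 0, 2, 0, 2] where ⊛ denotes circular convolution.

(x ⊛ y)[n] = Σ(m=0 to 4) x[m] · y[(n-m) mod 5]

Computing each output sample:
(x ⊛ y)[0] = 0
(x ⊛ y)[1] = 4
(x ⊛ y)[2] = -2
(x ⊛ y)[3] = 6
(x ⊛ y)[4] = -4

x ⊛ y = [0, 4, -2, 6, -4]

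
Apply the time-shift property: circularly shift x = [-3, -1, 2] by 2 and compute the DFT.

Time shift by 2: X_shifted[k] = ω_3^(2k) · X[k]
Shifted x = [-1, 2, -3]

DFT(x[n-2]) = [-2, -0.5000-4.3301i, -0.5000+4.3301i]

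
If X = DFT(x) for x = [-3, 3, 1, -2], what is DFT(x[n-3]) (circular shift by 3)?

Time shift by 3: X_shifted[k] = ω_4^(3k) · X[k]
Shifted x = [3, 1, -2, -3]

DFT(x[n-3]) = [-1, 5-4i, 3, 5+4i]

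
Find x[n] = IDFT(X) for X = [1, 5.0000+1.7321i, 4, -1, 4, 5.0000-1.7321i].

x[n] = (1/6) Σ(k=0 to 5) X[k] · e^(2πikn/6)

Computing each x[n]:
x[0] = 3
x[1] = 0
x[2] = -2
x[3] = 0
x[4] = -1
x[5] = 1

x = [3, 0, -2, 0, -1, 1]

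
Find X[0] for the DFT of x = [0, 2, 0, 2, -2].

X[0] = Σ(n=0 to 4) x[n] · ω_5^0 = Σ x[n]
= (0) + (2) + (0) + (2) + (-2)

X[0] = 2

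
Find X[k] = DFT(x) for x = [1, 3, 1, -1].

X[k] = Σ(n=0 to 3) x[n] · ω_4^(nk)
where ω_4 = e^(-2πi/4)

Computing each X[k]:
X[0] = 4
X[1] = -4i
X[2] = 0
X[3] = 4i

X = [4, -4i, 0, 4i]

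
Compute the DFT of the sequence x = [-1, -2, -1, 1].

X[k] = Σ(n=0 to 3) x[n] · ω_4^(nk)
where ω_4 = e^(-2πi/4)

Computing each X[k]:
X[0] = -3
X[1] = 3i
X[2] = -1
X[3] = -3i

X = [-3, 3i, -1, -3i]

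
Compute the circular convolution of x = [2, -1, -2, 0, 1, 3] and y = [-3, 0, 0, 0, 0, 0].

(x ⊛ y)[n] = Σ(m=0 to 5) x[m] · y[(n-m) mod 6]

Computing each output sample:
(x ⊛ y)[0] = -6
(x ⊛ y)[1] = 3
(x ⊛ y)[2] = 6
(x ⊛ y)[3] = 0
(x ⊛ y)[4] = -3
(x ⊛ y)[5] = -9

x ⊛ y = [-6, 3, 6, 0, -3, -9]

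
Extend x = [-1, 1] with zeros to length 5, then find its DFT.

Original 2-point DFT: [0, -2]
Zero-padded 5-point DFT provides frequency interpolation.

DFT_5([x, 0, ...]) = [0, -0.6910-0.9511i, -1.8090-0.5878i, -1.8090+0.5878i, -0.6910+0.9511i]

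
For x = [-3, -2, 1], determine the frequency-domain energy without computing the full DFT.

Parseval: Σ|x[n]|² = (1/N)Σ|X[k]|², so Σ|X[k]|² = N·Σ|x[n]|² = 3·14.0000

Σ|X[k]|² = N·Σ|x[n]|² = 3·14.0000 = 42.0000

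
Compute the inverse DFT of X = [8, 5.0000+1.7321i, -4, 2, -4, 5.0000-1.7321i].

x[n] = (1/6) Σ(k=0 to 5) X[k] · e^(2πikn/6)

Computing each x[n]:
x[0] = 2
x[1] = 2
x[2] = 1
x[3] = -2
x[4] = 2
x[5] = 3

x = [2, 2, 1, -2, 2, 3]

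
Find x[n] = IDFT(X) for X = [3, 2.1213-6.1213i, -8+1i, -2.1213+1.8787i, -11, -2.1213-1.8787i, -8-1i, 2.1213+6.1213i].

x[n] = (1/8) Σ(k=0 to 7) X[k] · e^(2πikn/8)

Computing each x[n]:
x[0] = -3
x[1] = 3
x[2] = 3
x[3] = 2
x[4] = -3
x[5] = 0
x[6] = -1
x[7] = 2

x = [-3, 3, 3, 2, -3, 0, -1, 2]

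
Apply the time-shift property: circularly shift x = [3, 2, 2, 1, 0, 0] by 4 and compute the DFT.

Time shift by 4: X_shifted[k] = ω_6^(4k) · X[k]
Shifted x = [2, 1, 0, 0, 3, 2]

DFT(x[n-4]) = [8, 2.0000+3.4641i, -1.0000-1.7321i, 2, -1.0000+1.7321i, 2.0000-3.4641i]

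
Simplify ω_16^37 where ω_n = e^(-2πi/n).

Since ω_16^16 = 1, powers reduce modulo 16.
37 mod 16 = 5
So ω_16^37 = ω_16^5 = e^(-2πi·5/16)

ω_16^37 = ω_16^5 = -0.3827-0.9239i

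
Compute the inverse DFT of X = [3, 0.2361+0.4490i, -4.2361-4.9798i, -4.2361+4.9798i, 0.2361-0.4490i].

x[n] = (1/5) Σ(k=0 to 4) X[k] · e^(2πikn/5)

Computing each x[n]:
x[0] = -1
x[1] = 3
x[2] = -2
x[3] = 2
x[4] = 1

x = [-1, 3, -2, 2, 1]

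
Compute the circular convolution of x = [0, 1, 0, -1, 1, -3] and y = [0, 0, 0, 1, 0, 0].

(x ⊛ y)[n] = Σ(m=0 to 5) x[m] · y[(n-m) mod 6]

Computing each output sample:
(x ⊛ y)[0] = -1
(x ⊛ y)[1] = 1
(x ⊛ y)[2] = -3
(x ⊛ y)[3] = 0
(x ⊛ y)[4] = 1
(x ⊛ y)[5] = 0

x ⊛ y = [-1, 1, -3, 0, 1, 0]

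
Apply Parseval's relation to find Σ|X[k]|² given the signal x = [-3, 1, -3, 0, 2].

Parseval: Σ|x[n]|² = (1/N)Σ|X[k]|², so Σ|X[k]|² = N·Σ|x[n]|² = 5·23.0000

Σ|X[k]|² = N·Σ|x[n]|² = 5·23.0000 = 115.0000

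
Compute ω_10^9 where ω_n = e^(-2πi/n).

ω_10^9 = e^(-2πi·9/10)
= cos(-2π·9/10) + i·sin(-2π·9/10)
= cos(-18π/10) + i·sin(-18π/10)

ω_10^9 = cos(-18π/10) + i·sin(-18π/10) = 0.8090+0.5878i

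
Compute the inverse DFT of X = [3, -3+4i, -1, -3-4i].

x[n] = (1/4) Σ(k=0 to 3) X[k] · e^(2πikn/4)

Computing each x[n]:
x[0] = -1
x[1] = -1
x[2] = 2
x[3] = 3

x = [-1, -1, 2, 3]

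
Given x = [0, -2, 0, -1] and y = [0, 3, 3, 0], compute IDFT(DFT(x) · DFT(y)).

(x ⊛ y)[n] = Σ(m=0 to 3) x[m] · y[(n-m) mod 4]

Computing each output sample:
(x ⊛ y)[0] = -3
(x ⊛ y)[1] = -3
(x ⊛ y)[2] = -6
(x ⊛ y)[3] = -6

x ⊛ y = [-3, -3, -6, -6]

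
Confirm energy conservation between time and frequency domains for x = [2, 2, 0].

Time domain:
Σ|x[n]|² = |2|² + |2|² + |0|² = 8.0000

Frequency domain:
(1/3)Σ|X[k]|² = (1/3)(|4|² + |1.0000-1.7321i|² + |1.0000+1.7321i|²) = (1/3)·24.0000 = 8.0000

Both sides agree, confirming Parseval's theorem.

Σ|x[n]|² = (1/N)Σ|X[k]|² = 8.0000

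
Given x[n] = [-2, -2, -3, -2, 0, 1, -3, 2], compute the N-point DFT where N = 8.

X[k] = Σ(n=0 to 7) x[n] · ω_8^(nk)
where ω_8 = e^(-2πi/8)

Computing each X[k]:
X[0] = -9
X[1] = -1.2929+4.9497i
X[2] = 4+1i
X[3] = -2.7071+4.9497i
X[4] = -7
X[5] = -2.7071-4.9497i
X[6] = 4-1i
X[7] = -1.2929-4.9497i

X = [-9, -1.2929+4.9497i, 4+1i, -2.7071+4.9497i, -7, -2.7071-4.9497i, 4-1i, -1.2929-4.9497i]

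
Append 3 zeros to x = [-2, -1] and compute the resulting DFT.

Original 2-point DFT: [-3, -1]
Zero-padded 5-point DFT provides frequency interpolation.

DFT_5([x, 0, ...]) = [-3, -2.3090+0.9511i, -1.1910+0.5878i, -1.1910-0.5878i, -2.3090-0.9511i]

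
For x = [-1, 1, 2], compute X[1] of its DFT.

X[1] = Σ(n=0 to 2) x[n] · ω_3^(1n) where ω_3 = e^(-2πi/3)
= (-1)·ω_3^0 + (1)·ω_3^1 + (2)·ω_3^2

X[1] = -2.5000+0.8660i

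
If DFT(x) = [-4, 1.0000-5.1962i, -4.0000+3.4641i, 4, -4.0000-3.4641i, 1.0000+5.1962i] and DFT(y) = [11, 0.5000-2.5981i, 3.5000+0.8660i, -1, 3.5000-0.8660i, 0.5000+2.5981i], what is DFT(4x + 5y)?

By linearity: DFT(4x + 5y) = 4·DFT(x) + 5·DFT(y)
= 4·[-4, 1.0000-5.1962i, -4.0000+3.4641i, 4, -4.0000-3.4641i, 1.0000+5.1962i] + 5·[11, 0.5000-2.5981i, 3.5000+0.8660i, -1, 3.5000-0.8660i, 0.5000+2.5981i]

Computing element-wise:
Z[0] = 4·(-4) + 5·(11) = 39
Z[1] = 4·(1.0000-5.1962i) + 5·(0.5000-2.5981i) = 6.5000-33.7753i
Z[2] = 4·(-4.0000+3.4641i) + 5·(3.5000+0.8660i) = 1.5000+18.1864i
Z[3] = 4·(4) + 5·(-1) = 11
Z[4] = 4·(-4.0000-3.4641i) + 5·(3.5000-0.8660i) = 1.5000-18.1864i
Z[5] = 4·(1.0000+5.1962i) + 5·(0.5000+2.5981i) = 6.5000+33.7753i

DFT(4x + 5y) = 4·X + 5·Y = [39, 6.5000-33.7753i, 1.5000+18.1864i, 11, 1.5000-18.1864i, 6.5000+33.7753i]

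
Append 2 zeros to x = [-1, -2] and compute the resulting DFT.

Original 2-point DFT: [-3, 1]
Zero-padded 4-point DFT provides frequency interpolation.

DFT_4([x, 0, ...]) = [-3, -1+2i, 1, -1-2i]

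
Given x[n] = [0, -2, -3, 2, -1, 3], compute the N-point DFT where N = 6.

X[k] = Σ(n=0 to 5) x[n] · ω_6^(nk)
where ω_6 = e^(-2πi/6)

Computing each X[k]:
X[0] = -1
X[1] = 0.5000+6.0622i
X[2] = 3.5000+2.5981i
X[3] = -7
X[4] = 3.5000-2.5981i
X[5] = 0.5000-6.0622i

X = [-1, 0.5000+6.0622i, 3.5000+2.5981i, -7, 3.5000-2.5981i, 0.5000-6.0622i]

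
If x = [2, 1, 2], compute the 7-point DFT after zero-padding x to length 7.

Original 3-point DFT: [5, 0.5000+0.8660i, 0.5000-0.8660i]
Zero-padded 7-point DFT provides frequency interpolation.

DFT_7([x, 0, ...]) = [5, 2.1784-2.7317i, -0.0245-0.1072i, 2.3460+1.1298i, 2.3460-1.1298i, -0.0245+0.1072i, 2.1784+2.7317i]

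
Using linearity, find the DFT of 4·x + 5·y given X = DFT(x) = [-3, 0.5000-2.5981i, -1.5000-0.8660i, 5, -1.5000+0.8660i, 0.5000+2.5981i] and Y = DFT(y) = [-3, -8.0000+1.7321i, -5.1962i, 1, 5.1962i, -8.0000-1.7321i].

By linearity: DFT(4x + 5y) = 4·DFT(x) + 5·DFT(y)
= 4·[-3, 0.5000-2.5981i, -1.5000-0.8660i, 5, -1.5000+0.8660i, 0.5000+2.5981i] + 5·[-3, -8.0000+1.7321i, -5.1962i, 1, 5.1962i, -8.0000-1.7321i]

Computing element-wise:
Z[0] = 4·(-3) + 5·(-3) = -27
Z[1] = 4·(0.5000-2.5981i) + 5·(-8.0000+1.7321i) = -38.0000-1.7319i
Z[2] = 4·(-1.5000-0.8660i) + 5·(-5.1962i) = -6.0000-29.4450i
Z[3] = 4·(5) + 5·(1) = 25
Z[4] = 4·(-1.5000+0.8660i) + 5·(5.1962i) = -6.0000+29.4450i
Z[5] = 4·(0.5000+2.5981i) + 5·(-8.0000-1.7321i) = -38.0000+1.7319i

DFT(4x + 5y) = 4·X + 5·Y = [-27, -38.0000-1.7319i, -6.0000-29.4450i, 25, -6.0000+29.4450i, -38.0000+1.7319i]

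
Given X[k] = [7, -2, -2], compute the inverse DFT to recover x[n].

x[n] = (1/3) Σ(k=0 to 2) X[k] · e^(2πikn/3)

Computing each x[n]:
x[0] = 1
x[1] = 3
x[2] = 3

x = [1, 3, 3]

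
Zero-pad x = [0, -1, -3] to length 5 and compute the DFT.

Original 3-point DFT: [-4, 2.0000-1.7321i, 2.0000+1.7321i]
Zero-padded 5-point DFT provides frequency interpolation.

DFT_5([x, 0, ...]) = [-4, 2.1180+2.7144i, -0.1180-2.2654i, -0.1180+2.2654i, 2.1180-2.7144i]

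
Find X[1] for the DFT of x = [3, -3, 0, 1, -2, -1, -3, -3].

X[1] = Σ(n=0 to 7) x[n] · ω_8^(1n) where ω_8 = e^(-2πi/8)
= (3)·ω_8^0 + (-3)·ω_8^1 + (0)·ω_8^2 + (1)·ω_8^3 + (-2)·ω_8^4 + (-1)·ω_8^5 + (-3)·ω_8^6 + (-3)·ω_8^7

X[1] = 0.7574-4.4142i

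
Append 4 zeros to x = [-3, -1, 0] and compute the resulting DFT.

Original 3-point DFT: [-4, -2.5000+0.8660i, -2.5000-0.8660i]
Zero-padded 7-point DFT provides frequency interpolation.

DFT_7([x, 0, ...]) = [-4, -3.6235+0.7818i, -2.7775+0.9749i, -2.0990+0.4339i, -2.0990-0.4339i, -2.7775-0.9749i, -3.6235-0.7818i]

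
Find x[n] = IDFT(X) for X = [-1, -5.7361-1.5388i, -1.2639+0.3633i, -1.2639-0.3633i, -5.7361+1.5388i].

x[n] = (1/5) Σ(k=0 to 4) X[k] · e^(2πikn/5)

Computing each x[n]:
x[0] = -3
x[1] = 0
x[2] = 2
x[3] = 1
x[4] = -1

x = [-3, 0, 2, 1, -1]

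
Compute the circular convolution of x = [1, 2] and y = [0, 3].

(x ⊛ y)[n] = Σ(m=0 to 1) x[m] · y[(n-m) mod 2]

Computing each output sample:
(x ⊛ y)[0] = 6
(x ⊛ y)[1] = 3

x ⊛ y = [6, 3]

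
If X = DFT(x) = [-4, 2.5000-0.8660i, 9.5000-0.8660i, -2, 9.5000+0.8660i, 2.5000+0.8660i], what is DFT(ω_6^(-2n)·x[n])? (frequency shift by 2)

Modulation property: DFT(ω_6^(-2n)·x[n]) = X[(k-2) mod 6], so circularly shift X by 2 positions.

X[k-2] = [9.5000+0.8660i, 2.5000+0.8660i, -4, 2.5000-0.8660i, 9.5000-0.8660i, -2]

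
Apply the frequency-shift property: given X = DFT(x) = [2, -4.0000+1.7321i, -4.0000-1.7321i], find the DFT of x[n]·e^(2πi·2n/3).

Modulation property: DFT(ω_3^(-2n)·x[n]) = X[(k-2) mod 3], so circularly shift X by 2 positions.

X[k-2] = [-4.0000+1.7321i, -4.0000-1.7321i, 2]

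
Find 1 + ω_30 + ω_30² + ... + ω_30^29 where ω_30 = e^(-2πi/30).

Sum of all nth roots of unity equals 0 for n > 1 (geometric series with r ≠ 1).

0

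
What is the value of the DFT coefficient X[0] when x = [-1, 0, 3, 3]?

X[0] = Σ(n=0 to 3) x[n] · ω_4^0 = Σ x[n]
= (-1) + (0) + (3) + (3)

X[0] = 5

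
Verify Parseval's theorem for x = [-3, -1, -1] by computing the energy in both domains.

Time domain:
Σ|x[n]|² = |-3|² + |-1|² + |-1|² = 11.0000

Frequency domain:
(1/3)Σ|X[k]|² = (1/3)(|-5|² + |-2|² + |-2|²) = (1/3)·33.0000 = 11.0000

Both sides agree, confirming Parseval's theorem.

Σ|x[n]|² = (1/N)Σ|X[k]|² = 11.0000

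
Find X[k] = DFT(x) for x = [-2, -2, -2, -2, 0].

X[k] = Σ(n=0 to 4) x[n] · ω_5^(nk)
where ω_5 = e^(-2πi/5)

Computing each X[k]:
X[0] = -8
X[1] = 0.6180+1.9021i
X[2] = -1.6180+1.1756i
X[3] = -1.6180-1.1756i
X[4] = 0.6180-1.9021i

X = [-8, 0.6180+1.9021i, -1.6180+1.1756i, -1.6180-1.1756i, 0.6180-1.9021i]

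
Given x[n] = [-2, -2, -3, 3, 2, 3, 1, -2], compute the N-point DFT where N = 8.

X[k] = Σ(n=0 to 7) x[n] · ω_8^(nk)
where ω_8 = e^(-2πi/8)

Computing each X[k]:
X[0] = 0
X[1] = -11.0711+4.0000i
X[2] = 2
X[3] = 3.0711-4.0000i
X[4] = -4
X[5] = 3.0711+4.0000i
X[6] = 2
X[7] = -11.0711-4.0000i

X = [0, -11.0711+4.0000i, 2, 3.0711-4.0000i, -4, 3.0711+4.0000i, 2, -11.0711-4.0000i]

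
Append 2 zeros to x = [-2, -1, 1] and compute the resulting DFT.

Original 3-point DFT: [-2, -2.0000+1.7321i, -2.0000-1.7321i]
Zero-padded 5-point DFT provides frequency interpolation.

DFT_5([x, 0, ...]) = [-2, -3.1180+0.3633i, -0.8820+1.5388i, -0.8820-1.5388i, -3.1180-0.3633i]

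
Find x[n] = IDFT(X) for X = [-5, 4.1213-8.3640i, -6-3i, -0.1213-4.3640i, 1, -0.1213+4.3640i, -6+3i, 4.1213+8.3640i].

x[n] = (1/8) Σ(k=0 to 7) X[k] · e^(2πikn/8)

Computing each x[n]:
x[0] = -1
x[1] = 3
x[2] = 2
x[3] = 0
x[4] = -3
x[5] = -3
x[6] = 0
x[7] = -3

x = [-1, 3, 2, 0, -3, -3, 0, -3]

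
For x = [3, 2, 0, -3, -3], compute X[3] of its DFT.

X[3] = Σ(n=0 to 4) x[n] · ω_5^(3n) where ω_5 = e^(-2πi/5)
= (3)·ω_5^0 + (2)·ω_5^3 + (0)·ω_5^6 + (-3)·ω_5^9 + (-3)·ω_5^12

X[3] = 2.8820+0.0858i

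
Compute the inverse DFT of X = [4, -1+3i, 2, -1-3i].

x[n] = (1/4) Σ(k=0 to 3) X[k] · e^(2πikn/4)

Computing each x[n]:
x[0] = 1
x[1] = -1
x[2] = 2
x[3] = 2

x = [1, -1, 2, 2]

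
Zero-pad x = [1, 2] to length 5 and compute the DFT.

Original 2-point DFT: [3, -1]
Zero-padded 5-point DFT provides frequency interpolation.

DFT_5([x, 0, ...]) = [3, 1.6180-1.9021i, -0.6180-1.1756i, -0.6180+1.1756i, 1.6180+1.9021i]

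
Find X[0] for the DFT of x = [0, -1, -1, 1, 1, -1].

X[0] = Σ(n=0 to 5) x[n] · ω_6^0 = Σ x[n]
= (0) + (-1) + (-1) + (1) + (1) + (-1)

X[0] = -1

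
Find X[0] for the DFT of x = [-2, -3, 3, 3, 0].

X[0] = Σ(n=0 to 4) x[n] · ω_5^0 = Σ x[n]
= (-2) + (-3) + (3) + (3) + (0)

X[0] = 1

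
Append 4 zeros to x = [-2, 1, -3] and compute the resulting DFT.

Original 3-point DFT: [-4, -1.0000-3.4641i, -1.0000+3.4641i]
Zero-padded 7-point DFT provides frequency interpolation.

DFT_7([x, 0, ...]) = [-4, -0.7089+2.1430i, 0.4804-2.2766i, -4.7714-2.7794i, -4.7714+2.7794i, 0.4804+2.2766i, -0.7089-2.1430i]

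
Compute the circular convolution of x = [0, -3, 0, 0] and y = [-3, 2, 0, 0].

(x ⊛ y)[n] = Σ(m=0 to 3) x[m] · y[(n-m) mod 4]

Computing each output sample:
(x ⊛ y)[0] = 0
(x ⊛ y)[1] = 9
(x ⊛ y)[2] = -6
(x ⊛ y)[3] = 0

x ⊛ y = [0, 9, -6, 0]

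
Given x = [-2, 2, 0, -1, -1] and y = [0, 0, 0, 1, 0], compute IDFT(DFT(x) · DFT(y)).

(x ⊛ y)[n] = Σ(m=0 to 4) x[m] · y[(n-m) mod 5]

Computing each output sample:
(x ⊛ y)[0] = 0
(x ⊛ y)[1] = -1
(x ⊛ y)[2] = -1
(x ⊛ y)[3] = -2
(x ⊛ y)[4] = 2

x ⊛ y = [0, -1, -1, -2, 2]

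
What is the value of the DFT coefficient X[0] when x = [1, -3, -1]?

X[0] = Σ(n=0 to 2) x[n] · ω_3^0 = Σ x[n]
= (1) + (-3) + (-1)

X[0] = -3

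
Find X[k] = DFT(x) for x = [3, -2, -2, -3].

X[k] = Σ(n=0 to 3) x[n] · ω_4^(nk)
where ω_4 = e^(-2πi/4)

Computing each X[k]:
X[0] = -4
X[1] = 5-1i
X[2] = 6
X[3] = 5+1i

X = [-4, 5-1i, 6, 5+1i]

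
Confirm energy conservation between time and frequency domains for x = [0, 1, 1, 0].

Time domain:
Σ|x[n]|² = |0|² + |1|² + |1|² + |0|² = 2.0000

Frequency domain:
(1/4)Σ|X[k]|² = (1/4)(|2|² + |-1-1i|² + |0|² + |-1+1i|²) = (1/4)·8.0000 = 2.0000

Both sides agree, confirming Parseval's theorem.

Σ|x[n]|² = (1/N)Σ|X[k]|² = 2.0000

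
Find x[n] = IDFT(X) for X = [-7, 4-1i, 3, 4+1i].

x[n] = (1/4) Σ(k=0 to 3) X[k] · e^(2πikn/4)

Computing each x[n]:
x[0] = 1
x[1] = -2
x[2] = -3
x[3] = -3

x = [1, -2, -3, -3]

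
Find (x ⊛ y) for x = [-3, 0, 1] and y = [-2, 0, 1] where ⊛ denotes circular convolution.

(x ⊛ y)[n] = Σ(m=0 to 2) x[m] · y[(n-m) mod 3]

Computing each output sample:
(x ⊛ y)[0] = 6
(x ⊛ y)[1] = 1
(x ⊛ y)[2] = -5

x ⊛ y = [6, 1, -5]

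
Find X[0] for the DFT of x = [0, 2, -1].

X[0] = Σ(n=0 to 2) x[n] · ω_3^0 = Σ x[n]
= (0) + (2) + (-1)

X[0] = 1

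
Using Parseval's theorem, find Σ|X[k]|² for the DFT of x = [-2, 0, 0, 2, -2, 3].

Parseval: Σ|x[n]|² = (1/N)Σ|X[k]|², so Σ|X[k]|² = N·Σ|x[n]|² = 6·21.0000

Σ|X[k]|² = N·Σ|x[n]|² = 6·21.0000 = 126.0000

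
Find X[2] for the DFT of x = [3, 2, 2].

X[2] = Σ(n=0 to 2) x[n] · ω_3^(2n) where ω_3 = e^(-2πi/3)
= (3)·ω_3^0 + (2)·ω_3^2 + (2)·ω_3^4

X[2] = 1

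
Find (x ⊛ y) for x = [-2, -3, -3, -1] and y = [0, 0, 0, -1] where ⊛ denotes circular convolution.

(x ⊛ y)[n] = Σ(m=0 to 3) x[m] · y[(n-m) mod 4]

Computing each output sample:
(x ⊛ y)[0] = 3
(x ⊛ y)[1] = 3
(x ⊛ y)[2] = 1
(x ⊛ y)[3] = 2

x ⊛ y = [3, 3, 1, 2]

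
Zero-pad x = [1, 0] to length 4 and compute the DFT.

Original 2-point DFT: [1, 1]
Zero-padded 4-point DFT provides frequency interpolation.

DFT_4([x, 0, ...]) = [1, 1, 1, 1]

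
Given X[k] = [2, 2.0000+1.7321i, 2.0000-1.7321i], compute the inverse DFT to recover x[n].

x[n] = (1/3) Σ(k=0 to 2) X[k] · e^(2πikn/3)

Computing each x[n]:
x[0] = 2
x[1] = -1
x[2] = 1

x = [2, -1, 1]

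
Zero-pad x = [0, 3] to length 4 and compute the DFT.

Original 2-point DFT: [3, -3]
Zero-padded 4-point DFT provides frequency interpolation.

DFT_4([x, 0, ...]) = [3, -3i, -3, 3i]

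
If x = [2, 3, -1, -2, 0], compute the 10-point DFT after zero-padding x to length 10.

Original 5-point DFT: [2, 5.3541-3.4410i, -1.3541-0.8123i, -1.3541+0.8123i, 5.3541+3.4410i]
Zero-padded 10-point DFT provides frequency interpolation.

DFT_10([x, 0, ...]) = [2, 4.7361+1.0898i, 5.3541-3.4410i, 0.2639-4.6165i, -1.3541-0.8123i, 0, -1.3541+0.8123i, 0.2639+4.6165i, 5.3541+3.4410i, 4.7361-1.0898i]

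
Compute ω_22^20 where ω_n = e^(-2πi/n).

ω_22^20 = e^(-2πi·20/22)
= cos(-2π·20/22) + i·sin(-2π·20/22)
= cos(-40π/22) + i·sin(-40π/22)

ω_22^20 = cos(-40π/22) + i·sin(-40π/22) = 0.8413+0.5406i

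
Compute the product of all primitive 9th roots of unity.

The primitive 9th roots of unity are ω_9^k for k coprime to 9: k ∈ {1, 2, 4, 5, 7, 8}
Their product equals the constant term of the cyclotomic polynomial Φ_9(x) up to sign.
For n ≥ 3, the product of all primitive nth roots of unity is 1. (For n=1 it is 1; for n=2 it is -1.)

1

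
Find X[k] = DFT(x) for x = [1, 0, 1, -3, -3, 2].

X[k] = Σ(n=0 to 5) x[n] · ω_6^(nk)
where ω_6 = e^(-2πi/6)

Computing each X[k]:
X[0] = -2
X[1] = 6.0000-1.7321i
X[2] = -2.0000+5.1962i
X[3] = 0
X[4] = -2.0000-5.1962i
X[5] = 6.0000+1.7321i

X = [-2, 6.0000-1.7321i, -2.0000+5.1962i, 0, -2.0000-5.1962i, 6.0000+1.7321i]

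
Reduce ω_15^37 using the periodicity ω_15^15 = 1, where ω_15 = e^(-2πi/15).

Since ω_15^15 = 1, powers reduce modulo 15.
37 mod 15 = 7
So ω_15^37 = ω_15^7 = e^(-2πi·7/15)

ω_15^37 = ω_15^7 = -0.9781-0.2079i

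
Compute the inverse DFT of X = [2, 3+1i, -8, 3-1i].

x[n] = (1/4) Σ(k=0 to 3) X[k] · e^(2πikn/4)

Computing each x[n]:
x[0] = 0
x[1] = 2
x[2] = -3
x[3] = 3

x = [0, 2, -3, 3]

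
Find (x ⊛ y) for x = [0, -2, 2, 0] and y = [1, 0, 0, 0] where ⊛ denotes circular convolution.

(x ⊛ y)[n] = Σ(m=0 to 3) x[m] · y[(n-m) mod 4]

Computing each output sample:
(x ⊛ y)[0] = 0
(x ⊛ y)[1] = -2
(x ⊛ y)[2] = 2
(x ⊛ y)[3] = 0

x ⊛ y = [0, -2, 2, 0]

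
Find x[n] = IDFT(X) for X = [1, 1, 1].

x[n] = (1/3) Σ(k=0 to 2) X[k] · e^(2πikn/3)

Computing each x[n]:
x[0] = 1
x[1] = 0
x[2] = 0

x = [1, 0, 0]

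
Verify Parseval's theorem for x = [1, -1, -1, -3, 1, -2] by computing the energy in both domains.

Time domain:
Σ|x[n]|² = |1|² + |-1|² + |-1|² + |-3|² + |1|² + |-2|² = 17.0000

Frequency domain:
(1/6)Σ|X[k]|² = (1/6)(|-5|² + |2.5000+0.8660i|² + |-0.5000-2.5981i|² + |7|² + |-0.5000+2.5981i|² + |2.5000-0.8660i|²) = (1/6)·102.0000 = 17.0000

Both sides agree, confirming Parseval's theorem.

Σ|x[n]|² = (1/N)Σ|X[k]|² = 17.0000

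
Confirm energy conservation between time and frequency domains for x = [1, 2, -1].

Time domain:
Σ|x[n]|² = |1|² + |2|² + |-1|² = 6.0000

Frequency domain:
(1/3)Σ|X[k]|² = (1/3)(|2|² + |0.5000-2.5981i|² + |0.5000+2.5981i|²) = (1/3)·18.0000 = 6.0000

Both sides agree, confirming Parseval's theorem.

Σ|x[n]|² = (1/N)Σ|X[k]|² = 6.0000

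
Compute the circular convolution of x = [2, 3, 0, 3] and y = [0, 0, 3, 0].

(x ⊛ y)[n] = Σ(m=0 to 3) x[m] · y[(n-m) mod 4]

Computing each output sample:
(x ⊛ y)[0] = 0
(x ⊛ y)[1] = 9
(x ⊛ y)[2] = 6
(x ⊛ y)[3] = 9

x ⊛ y = [0, 9, 6, 9]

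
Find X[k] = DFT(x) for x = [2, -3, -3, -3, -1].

X[k] = Σ(n=0 to 4) x[n] · ω_5^(nk)
where ω_5 = e^(-2πi/5)

Computing each X[k]:
X[0] = -8
X[1] = 5.6180+1.9021i
X[2] = 3.3820+1.1756i
X[3] = 3.3820-1.1756i
X[4] = 5.6180-1.9021i

X = [-8, 5.6180+1.9021i, 3.3820+1.1756i, 3.3820-1.1756i, 5.6180-1.9021i]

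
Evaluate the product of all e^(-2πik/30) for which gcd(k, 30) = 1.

The primitive 30th roots of unity are ω_30^k for k coprime to 30: k ∈ {1, 7, 11, 13, 17, 19, 23, 29}
Their product equals the constant term of the cyclotomic polynomial Φ_30(x) up to sign.
For n ≥ 3, the product of all primitive nth roots of unity is 1. (For n=1 it is 1; for n=2 it is -1.)

1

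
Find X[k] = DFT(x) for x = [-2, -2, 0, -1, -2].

X[k] = Σ(n=0 to 4) x[n] · ω_5^(nk)
where ω_5 = e^(-2πi/5)

Computing each X[k]:
X[0] = -7
X[1] = -2.4271-0.5878i
X[2] = 0.9271+0.9511i
X[3] = 0.9271-0.9511i
X[4] = -2.4271+0.5878i

X = [-7, -2.4271-0.5878i, 0.9271+0.9511i, 0.9271-0.9511i, -2.4271+0.5878i]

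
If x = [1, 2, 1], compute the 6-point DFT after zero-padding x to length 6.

Original 3-point DFT: [4, -0.5000-0.8660i, -0.5000+0.8660i]
Zero-padded 6-point DFT provides frequency interpolation.

DFT_6([x, 0, ...]) = [4, 1.5000-2.5981i, -0.5000-0.8660i, 0, -0.5000+0.8660i, 1.5000+2.5981i]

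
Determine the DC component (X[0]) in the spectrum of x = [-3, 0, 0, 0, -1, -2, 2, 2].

X[0] = Σ(n=0 to 7) x[n] · ω_8^0 = Σ x[n]
= (-3) + (0) + (0) + (0) + (-1) + (-2) + (2) + (2)

X[0] = -2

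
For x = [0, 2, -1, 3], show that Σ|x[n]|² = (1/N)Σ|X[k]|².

Time domain:
Σ|x[n]|² = |0|² + |2|² + |-1|² + |3|² = 14.0000

Frequency domain:
(1/4)Σ|X[k]|² = (1/4)(|4|² + |1+1i|² + |-6|² + |1-1i|²) = (1/4)·56.0000 = 14.0000

Both sides agree, confirming Parseval's theorem.

Σ|x[n]|² = (1/N)Σ|X[k]|² = 14.0000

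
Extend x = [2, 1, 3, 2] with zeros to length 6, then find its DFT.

Original 4-point DFT: [8, -1+1i, 2, -1-1i]
Zero-padded 6-point DFT provides frequency interpolation.

DFT_6([x, 0, ...]) = [8, -1.0000-3.4641i, 2.0000+1.7321i, 2, 2.0000-1.7321i, -1.0000+3.4641i]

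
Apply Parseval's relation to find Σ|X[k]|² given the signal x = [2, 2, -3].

Parseval: Σ|x[n]|² = (1/N)Σ|X[k]|², so Σ|X[k]|² = N·Σ|x[n]|² = 3·17.0000

Σ|X[k]|² = N·Σ|x[n]|² = 3·17.0000 = 51.0000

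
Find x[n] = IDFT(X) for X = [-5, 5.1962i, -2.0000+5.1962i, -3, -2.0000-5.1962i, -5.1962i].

x[n] = (1/6) Σ(k=0 to 5) X[k] · e^(2πikn/6)

Computing each x[n]:
x[0] = -2
x[1] = -3
x[2] = -1
x[3] = -1
x[4] = -1
x[5] = 3

x = [-2, -3, -1, -1, -1, 3]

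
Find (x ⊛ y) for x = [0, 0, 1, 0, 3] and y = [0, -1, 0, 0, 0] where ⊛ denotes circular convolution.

(x ⊛ y)[n] = Σ(m=0 to 4) x[m] · y[(n-m) mod 5]

Computing each output sample:
(x ⊛ y)[0] = -3
(x ⊛ y)[1] = 0
(x ⊛ y)[2] = 0
(x ⊛ y)[3] = -1
(x ⊛ y)[4] = 0

x ⊛ y = [-3, 0, 0, -1, 0]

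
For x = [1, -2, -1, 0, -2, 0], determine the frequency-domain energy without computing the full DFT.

Parseval: Σ|x[n]|² = (1/N)Σ|X[k]|², so Σ|X[k]|² = N·Σ|x[n]|² = 6·10.0000

Σ|X[k]|² = N·Σ|x[n]|² = 6·10.0000 = 60.0000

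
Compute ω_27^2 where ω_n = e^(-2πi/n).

ω_27^2 = e^(-2πi·2/27)
= cos(-2π·2/27) + i·sin(-2π·2/27)
= cos(-4π/27) + i·sin(-4π/27)

ω_27^2 = cos(-4π/27) + i·sin(-4π/27) = 0.8936-0.4488i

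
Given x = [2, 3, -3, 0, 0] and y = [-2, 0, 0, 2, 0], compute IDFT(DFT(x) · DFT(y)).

(x ⊛ y)[n] = Σ(m=0 to 4) x[m] · y[(n-m) mod 5]

Computing each output sample:
(x ⊛ y)[0] = -10
(x ⊛ y)[1] = -6
(x ⊛ y)[2] = 6
(x ⊛ y)[3] = 4
(x ⊛ y)[4] = 6

x ⊛ y = [-10, -6, 6, 4, 6]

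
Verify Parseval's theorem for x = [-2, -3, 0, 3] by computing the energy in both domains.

Time domain:
Σ|x[n]|² = |-2|² + |-3|² + |0|² + |3|² = 22.0000

Frequency domain:
(1/4)Σ|X[k]|² = (1/4)(|-2|² + |-2+6i|² + |-2|² + |-2-6i|²) = (1/4)·88.0000 = 22.0000

Both sides agree, confirming Parseval's theorem.

Σ|x[n]|² = (1/N)Σ|X[k]|² = 22.0000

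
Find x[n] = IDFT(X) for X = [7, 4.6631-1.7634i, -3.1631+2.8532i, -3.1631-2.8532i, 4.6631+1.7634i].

x[n] = (1/5) Σ(k=0 to 4) X[k] · e^(2πikn/5)

Computing each x[n]:
x[0] = 2
x[1] = 3
x[2] = 1
x[3] = -2
x[4] = 3

x = [2, 3, 1, -2, 3]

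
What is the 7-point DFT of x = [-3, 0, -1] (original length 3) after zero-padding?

Original 3-point DFT: [-4, -2.5000-0.8660i, -2.5000+0.8660i]
Zero-padded 7-point DFT provides frequency interpolation.

DFT_7([x, 0, ...]) = [-4, -2.7775+0.9749i, -2.0990-0.4339i, -3.6235-0.7818i, -3.6235+0.7818i, -2.0990+0.4339i, -2.7775-0.9749i]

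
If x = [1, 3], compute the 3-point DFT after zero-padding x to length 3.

Original 2-point DFT: [4, -2]
Zero-padded 3-point DFT provides frequency interpolation.

DFT_3([x, 0, ...]) = [4, -0.5000-2.5981i, -0.5000+2.5981i]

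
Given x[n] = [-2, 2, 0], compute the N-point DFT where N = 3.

X[k] = Σ(n=0 to 2) x[n] · ω_3^(nk)
where ω_3 = e^(-2πi/3)

Computing each X[k]:
X[0] = 0
X[1] = -3.0000-1.7321i
X[2] = -3.0000+1.7321i

X = [0, -3.0000-1.7321i, -3.0000+1.7321i]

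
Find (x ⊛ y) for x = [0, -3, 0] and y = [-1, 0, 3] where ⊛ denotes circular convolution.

(x ⊛ y)[n] = Σ(m=0 to 2) x[m] · y[(n-m) mod 3]

Computing each output sample:
(x ⊛ y)[0] = -9
(x ⊛ y)[1] = 3
(x ⊛ y)[2] = 0

x ⊛ y = [-9, 3, 0]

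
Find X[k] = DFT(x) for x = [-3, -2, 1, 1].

X[k] = Σ(n=0 to 3) x[n] · ω_4^(nk)
where ω_4 = e^(-2πi/4)

Computing each X[k]:
X[0] = -3
X[1] = -4+3i
X[2] = -1
X[3] = -4-3i

X = [-3, -4+3i, -1, -4-3i]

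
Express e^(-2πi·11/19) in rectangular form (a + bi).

ω_19^11 = e^(-2πi·11/19)
= cos(-2π·11/19) + i·sin(-2π·11/19)
= cos(-22π/19) + i·sin(-22π/19)

ω_19^11 = cos(-22π/19) + i·sin(-22π/19) = -0.8795+0.4759i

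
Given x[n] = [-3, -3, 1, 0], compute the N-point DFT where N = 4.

X[k] = Σ(n=0 to 3) x[n] · ω_4^(nk)
where ω_4 = e^(-2πi/4)

Computing each X[k]:
X[0] = -5
X[1] = -4+3i
X[2] = 1
X[3] = -4-3i

X = [-5, -4+3i, 1, -4-3i]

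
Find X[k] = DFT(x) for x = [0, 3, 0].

X[k] = Σ(n=0 to 2) x[n] · ω_3^(nk)
where ω_3 = e^(-2πi/3)

Computing each X[k]:
X[0] = 3
X[1] = -1.5000-2.5981i
X[2] = -1.5000+2.5981i

X = [3, -1.5000-2.5981i, -1.5000+2.5981i]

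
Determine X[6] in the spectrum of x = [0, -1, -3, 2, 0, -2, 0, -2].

X[6] = Σ(n=0 to 7) x[n] · ω_8^(6n) where ω_8 = e^(-2πi/8)
= (0)·ω_8^0 + (-1)·ω_8^6 + (-3)·ω_8^12 + (2)·ω_8^18 + (0)·ω_8^24 + (-2)·ω_8^30 + (0)·ω_8^36 + (-2)·ω_8^42

X[6] = 3-3i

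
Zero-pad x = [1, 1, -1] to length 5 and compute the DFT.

Original 3-point DFT: [1, 1.0000-1.7321i, 1.0000+1.7321i]
Zero-padded 5-point DFT provides frequency interpolation.

DFT_5([x, 0, ...]) = [1, 2.1180-0.3633i, -0.1180-1.5388i, -0.1180+1.5388i, 2.1180+0.3633i]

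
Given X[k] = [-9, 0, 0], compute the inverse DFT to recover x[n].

x[n] = (1/3) Σ(k=0 to 2) X[k] · e^(2πikn/3)

Computing each x[n]:
x[0] = -3
x[1] = -3
x[2] = -3

x = [-3, -3, -3]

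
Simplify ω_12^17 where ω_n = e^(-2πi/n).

Since ω_12^12 = 1, powers reduce modulo 12.
17 mod 12 = 5
So ω_12^17 = ω_12^5 = e^(-2πi·5/12)

ω_12^17 = ω_12^5 = -0.8660-0.5000i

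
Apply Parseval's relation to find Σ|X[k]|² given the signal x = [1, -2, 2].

Parseval: Σ|x[n]|² = (1/N)Σ|X[k]|², so Σ|X[k]|² = N·Σ|x[n]|² = 3·9.0000

Σ|X[k]|² = N·Σ|x[n]|² = 3·9.0000 = 27.0000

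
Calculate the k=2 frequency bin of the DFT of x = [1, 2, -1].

X[2] = Σ(n=0 to 2) x[n] · ω_3^(2n) where ω_3 = e^(-2πi/3)
= (1)·ω_3^0 + (2)·ω_3^2 + (-1)·ω_3^4

X[2] = 0.5000+2.5981i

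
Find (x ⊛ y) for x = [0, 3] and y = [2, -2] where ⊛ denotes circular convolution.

(x ⊛ y)[n] = Σ(m=0 to 1) x[m] · y[(n-m) mod 2]

Computing each output sample:
(x ⊛ y)[0] = -6
(x ⊛ y)[1] = 6

x ⊛ y = [-6, 6]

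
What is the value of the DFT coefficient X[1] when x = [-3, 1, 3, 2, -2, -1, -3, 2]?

X[1] = Σ(n=0 to 7) x[n] · ω_8^(1n) where ω_8 = e^(-2πi/8)
= (-3)·ω_8^0 + (1)·ω_8^1 + (3)·ω_8^2 + (2)·ω_8^3 + (-2)·ω_8^4 + (-1)·ω_8^5 + (-3)·ω_8^6 + (2)·ω_8^7

X[1] = 0.4142-7.4142i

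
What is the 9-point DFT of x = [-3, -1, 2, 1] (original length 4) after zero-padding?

Original 4-point DFT: [-1, -5+2i, -1, -5-2i]
Zero-padded 9-point DFT provides frequency interpolation.

DFT_9([x, 0, ...]) = [-1, -3.9187-2.1929i, -5.5530+1.1668i, -2.5000+2.5981i, -1.0282+0.7616i, -1.0282-0.7616i, -2.5000-2.5981i, -5.5530-1.1668i, -3.9187+2.1929i]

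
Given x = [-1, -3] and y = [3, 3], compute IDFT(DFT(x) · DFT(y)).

(x ⊛ y)[n] = Σ(m=0 to 1) x[m] · y[(n-m) mod 2]

Computing each output sample:
(x ⊛ y)[0] = -12
(x ⊛ y)[1] = -12

x ⊛ y = [-12, -12]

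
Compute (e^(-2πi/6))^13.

Since ω_6^6 = 1, powers reduce modulo 6.
13 mod 6 = 1
So ω_6^13 = ω_6^1 = e^(-2πi·1/6)

ω_6^13 = ω_6^1 = 0.5000-0.8660i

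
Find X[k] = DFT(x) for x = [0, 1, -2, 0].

X[k] = Σ(n=0 to 3) x[n] · ω_4^(nk)
where ω_4 = e^(-2πi/4)

Computing each X[k]:
X[0] = -1
X[1] = 2-1i
X[2] = -3
X[3] = 2+1i

X = [-1, 2-1i, -3, 2+1i]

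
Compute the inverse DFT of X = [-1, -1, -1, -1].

x[n] = (1/4) Σ(k=0 to 3) X[k] · e^(2πikn/4)

Computing each x[n]:
x[0] = -1
x[1] = 0
x[2] = 0
x[3] = 0

x = [-1, 0, 0, 0]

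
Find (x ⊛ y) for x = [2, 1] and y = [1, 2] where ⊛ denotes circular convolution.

(x ⊛ y)[n] = Σ(m=0 to 1) x[m] · y[(n-m) mod 2]

Computing each output sample:
(x ⊛ y)[0] = 4
(x ⊛ y)[1] = 5

x ⊛ y = [4, 5]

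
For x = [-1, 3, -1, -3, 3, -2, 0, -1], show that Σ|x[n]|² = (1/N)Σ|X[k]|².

Time domain:
Σ|x[n]|² = |-1|² + |3|² + |-1|² + |-3|² + |3|² + |-2|² + |0|² + |-1|² = 34.0000

Frequency domain:
(1/8)Σ|X[k]|² = (1/8)(|-2|² + |0.9497-1.1213i|² + |3-5i|² + |-8.9497-3.1213i|² + |4|² + |-8.9497+3.1213i|² + |3+5i|² + |0.9497+1.1213i|²) = (1/8)·272.0000 = 34.0000

Both sides agree, confirming Parseval's theorem.

Σ|x[n]|² = (1/N)Σ|X[k]|² = 34.0000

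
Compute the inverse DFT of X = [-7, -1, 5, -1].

x[n] = (1/4) Σ(k=0 to 3) X[k] · e^(2πikn/4)

Computing each x[n]:
x[0] = -1
x[1] = -3
x[2] = 0
x[3] = -3

x = [-1, -3, 0, -3]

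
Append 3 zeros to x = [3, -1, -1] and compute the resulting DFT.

Original 3-point DFT: [1, 4, 4]
Zero-padded 6-point DFT provides frequency interpolation.

DFT_6([x, 0, ...]) = [1, 3.0000+1.7321i, 4, 3, 4, 3.0000-1.7321i]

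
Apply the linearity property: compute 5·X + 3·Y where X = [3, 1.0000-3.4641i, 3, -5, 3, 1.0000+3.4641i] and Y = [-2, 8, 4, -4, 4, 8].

By linearity: DFT(5x + 3y) = 5·DFT(x) + 3·DFT(y)
= 5·[3, 1.0000-3.4641i, 3, -5, 3, 1.0000+3.4641i] + 3·[-2, 8, 4, -4, 4, 8]

Computing element-wise:
Z[0] = 5·(3) + 3·(-2) = 9
Z[1] = 5·(1.0000-3.4641i) + 3·(8) = 29.0000-17.3205i
Z[2] = 5·(3) + 3·(4) = 27
Z[3] = 5·(-5) + 3·(-4) = -37
Z[4] = 5·(3) + 3·(4) = 27
Z[5] = 5·(1.0000+3.4641i) + 3·(8) = 29.0000+17.3205i

DFT(5x + 3y) = 5·X + 3·Y = [9, 29.0000-17.3205i, 27, -37, 27, 29.0000+17.3205i]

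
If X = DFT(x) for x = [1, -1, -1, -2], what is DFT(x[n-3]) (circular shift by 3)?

Time shift by 3: X_shifted[k] = ω_4^(3k) · X[k]
Shifted x = [-1, -1, -2, 1]

DFT(x[n-3]) = [-3, 1+2i, -3, 1-2i]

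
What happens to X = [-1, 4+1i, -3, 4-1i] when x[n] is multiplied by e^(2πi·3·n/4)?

Modulation property: DFT(ω_4^(-3n)·x[n]) = X[(k-3) mod 4], so circularly shift X by 3 positions.

X[k-3] = [4+1i, -3, 4-1i, -1]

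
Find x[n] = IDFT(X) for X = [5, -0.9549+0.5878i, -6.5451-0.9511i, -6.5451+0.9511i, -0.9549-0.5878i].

x[n] = (1/5) Σ(k=0 to 4) X[k] · e^(2πikn/5)

Computing each x[n]:
x[0] = -2
x[1] = 3
x[2] = 0
x[3] = 1
x[4] = 3

x = [-2, 3, 0, 1, 3]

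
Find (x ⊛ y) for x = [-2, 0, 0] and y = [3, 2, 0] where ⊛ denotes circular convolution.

(x ⊛ y)[n] = Σ(m=0 to 2) x[m] · y[(n-m) mod 3]

Computing each output sample:
(x ⊛ y)[0] = -6
(x ⊛ y)[1] = -4
(x ⊛ y)[2] = 0

x ⊛ y = [-6, -4, 0]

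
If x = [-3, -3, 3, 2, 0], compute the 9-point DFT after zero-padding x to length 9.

Original 5-point DFT: [-1, -7.9721+2.2654i, 0.9721+2.7144i, 0.9721-2.7144i, -7.9721-2.2654i]
Zero-padded 9-point DFT provides frequency interpolation.

DFT_9([x, 0, ...]) = [-1, -5.7772-2.7581i, -7.3400+3.6604i, -1.0000+5.1962i, 1.1172+1.2224i, 1.1172-1.2224i, -1.0000-5.1962i, -7.3400-3.6604i, -5.7772+2.7581i]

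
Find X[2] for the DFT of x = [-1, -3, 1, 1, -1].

X[2] = Σ(n=0 to 4) x[n] · ω_5^(2n) where ω_5 = e^(-2πi/5)
= (-1)·ω_5^0 + (-3)·ω_5^2 + (1)·ω_5^4 + (1)·ω_5^6 + (-1)·ω_5^8

X[2] = 2.8541+1.1756i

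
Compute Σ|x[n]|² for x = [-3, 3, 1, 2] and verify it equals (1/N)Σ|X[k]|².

Time domain:
Σ|x[n]|² = |-3|² + |3|² + |1|² + |2|² = 23.0000

Frequency domain:
(1/4)Σ|X[k]|² = (1/4)(|3|² + |-4-1i|² + |-7|² + |-4+1i|²) = (1/4)·92.0000 = 23.0000

Both sides agree, confirming Parseval's theorem.

Σ|x[n]|² = (1/N)Σ|X[k]|² = 23.0000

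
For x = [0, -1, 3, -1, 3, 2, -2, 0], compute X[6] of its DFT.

X[6] = Σ(n=0 to 7) x[n] · ω_8^(6n) where ω_8 = e^(-2πi/8)
= (0)·ω_8^0 + (-1)·ω_8^6 + (3)·ω_8^12 + (-1)·ω_8^18 + (3)·ω_8^24 + (2)·ω_8^30 + (-2)·ω_8^36 + (0)·ω_8^42

X[6] = 2+2i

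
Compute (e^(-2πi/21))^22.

Since ω_21^21 = 1, powers reduce modulo 21.
22 mod 21 = 1
So ω_21^22 = ω_21^1 = e^(-2πi·1/21)

ω_21^22 = ω_21^1 = 0.9556-0.2948i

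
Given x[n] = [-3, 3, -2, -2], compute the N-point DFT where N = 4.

X[k] = Σ(n=0 to 3) x[n] · ω_4^(nk)
where ω_4 = e^(-2πi/4)

Computing each X[k]:
X[0] = -4
X[1] = -1-5i
X[2] = -6
X[3] = -1+5i

X = [-4, -1-5i, -6, -1+5i]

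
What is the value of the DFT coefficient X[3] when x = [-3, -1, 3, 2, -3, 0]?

X[3] = Σ(n=0 to 5) x[n] · ω_6^(3n) where ω_6 = e^(-2πi/6)
= (-3)·ω_6^0 + (-1)·ω_6^3 + (3)·ω_6^6 + (2)·ω_6^9 + (-3)·ω_6^12 + (0)·ω_6^15

X[3] = -4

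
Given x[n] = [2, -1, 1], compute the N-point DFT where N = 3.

X[k] = Σ(n=0 to 2) x[n] · ω_3^(nk)
where ω_3 = e^(-2πi/3)

Computing each X[k]:
X[0] = 2
X[1] = 2.0000+1.7321i
X[2] = 2.0000-1.7321i

X = [2, 2.0000+1.7321i, 2.0000-1.7321i]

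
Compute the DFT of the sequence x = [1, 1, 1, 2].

X[k] = Σ(n=0 to 3) x[n] · ω_4^(nk)
where ω_4 = e^(-2πi/4)

Computing each X[k]:
X[0] = 5
X[1] = 1i
X[2] = -1
X[3] = -1i

X = [5, 1i, -1, -1i]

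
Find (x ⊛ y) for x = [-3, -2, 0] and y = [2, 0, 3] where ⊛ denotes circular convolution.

(x ⊛ y)[n] = Σ(m=0 to 2) x[m] · y[(n-m) mod 3]

Computing each output sample:
(x ⊛ y)[0] = -12
(x ⊛ y)[1] = -4
(x ⊛ y)[2] = -9

x ⊛ y = [-12, -4, -9]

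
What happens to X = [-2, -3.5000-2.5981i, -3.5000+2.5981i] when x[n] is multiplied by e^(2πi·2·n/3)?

Modulation property: DFT(ω_3^(-2n)·x[n]) = X[(k-2) mod 3], so circularly shift X by 2 positions.

X[k-2] = [-3.5000-2.5981i, -3.5000+2.5981i, -2]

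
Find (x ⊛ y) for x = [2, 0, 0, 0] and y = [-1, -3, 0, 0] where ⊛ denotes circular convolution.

(x ⊛ y)[n] = Σ(m=0 to 3) x[m] · y[(n-m) mod 4]

Computing each output sample:
(x ⊛ y)[0] = -2
(x ⊛ y)[1] = -6
(x ⊛ y)[2] = 0
(x ⊛ y)[3] = 0

x ⊛ y = [-2, -6, 0, 0]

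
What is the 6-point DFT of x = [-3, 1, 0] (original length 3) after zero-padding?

Original 3-point DFT: [-2, -3.5000-0.8660i, -3.5000+0.8660i]
Zero-padded 6-point DFT provides frequency interpolation.

DFT_6([x, 0, ...]) = [-2, -2.5000-0.8660i, -3.5000-0.8660i, -4, -3.5000+0.8660i, -2.5000+0.8660i]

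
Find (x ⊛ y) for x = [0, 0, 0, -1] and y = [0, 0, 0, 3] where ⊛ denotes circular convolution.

(x ⊛ y)[n] = Σ(m=0 to 3) x[m] · y[(n-m) mod 4]

Computing each output sample:
(x ⊛ y)[0] = 0
(x ⊛ y)[1] = 0
(x ⊛ y)[2] = -3
(x ⊛ y)[3] = 0

x ⊛ y = [0, 0, -3, 0]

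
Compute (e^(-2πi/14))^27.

Since ω_14^14 = 1, powers reduce modulo 14.
27 mod 14 = 13
So ω_14^27 = ω_14^13 = e^(-2πi·13/14)

ω_14^27 = ω_14^13 = 0.9010+0.4339i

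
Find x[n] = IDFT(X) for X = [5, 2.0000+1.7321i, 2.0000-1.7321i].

x[n] = (1/3) Σ(k=0 to 2) X[k] · e^(2πikn/3)

Computing each x[n]:
x[0] = 3
x[1] = 0
x[2] = 2

x = [3, 0, 2]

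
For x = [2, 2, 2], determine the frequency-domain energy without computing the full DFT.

Parseval: Σ|x[n]|² = (1/N)Σ|X[k]|², so Σ|X[k]|² = N·Σ|x[n]|² = 3·12.0000

Σ|X[k]|² = N·Σ|x[n]|² = 3·12.0000 = 36.0000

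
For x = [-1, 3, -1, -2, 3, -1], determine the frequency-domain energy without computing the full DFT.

Parseval: Σ|x[n]|² = (1/N)Σ|X[k]|², so Σ|X[k]|² = N·Σ|x[n]|² = 6·25.0000

Σ|X[k]|² = N·Σ|x[n]|² = 6·25.0000 = 150.0000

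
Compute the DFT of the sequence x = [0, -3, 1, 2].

X[k] = Σ(n=0 to 3) x[n] · ω_4^(nk)
where ω_4 = e^(-2πi/4)

Computing each X[k]:
X[0] = 0
X[1] = -1+5i
X[2] = 2
X[3] = -1-5i

X = [0, -1+5i, 2, -1-5i]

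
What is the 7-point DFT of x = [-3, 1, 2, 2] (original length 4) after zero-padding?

Original 4-point DFT: [2, -5+1i, -4, -5-1i]
Zero-padded 7-point DFT provides frequency interpolation.

DFT_7([x, 0, ...]) = [2, -4.6235-3.5995i, -3.7775+1.4565i, -3.0990-0.8201i, -3.0990+0.8201i, -3.7775-1.4565i, -4.6235+3.5995i]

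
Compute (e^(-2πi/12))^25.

Since ω_12^12 = 1, powers reduce modulo 12.
25 mod 12 = 1
So ω_12^25 = ω_12^1 = e^(-2πi·1/12)

ω_12^25 = ω_12^1 = 0.8660-0.5000i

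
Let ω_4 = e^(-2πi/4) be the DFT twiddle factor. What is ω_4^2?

ω_4^2 = e^(-2πi·2/4)
= cos(-2π·2/4) + i·sin(-2π·2/4)
= cos(-4π/4) + i·sin(-4π/4)

ω_4^2 = cos(-4π/4) + i·sin(-4π/4) = -1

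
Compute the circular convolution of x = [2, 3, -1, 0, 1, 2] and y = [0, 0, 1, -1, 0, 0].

(x ⊛ y)[n] = Σ(m=0 to 5) x[m] · y[(n-m) mod 6]

Computing each output sample:
(x ⊛ y)[0] = 1
(x ⊛ y)[1] = 1
(x ⊛ y)[2] = 0
(x ⊛ y)[3] = 1
(x ⊛ y)[4] = -4
(x ⊛ y)[5] = 1

x ⊛ y = [1, 1, 0, 1, -4, 1]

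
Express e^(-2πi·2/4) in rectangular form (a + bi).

ω_4^2 = e^(-2πi·2/4)
= cos(-2π·2/4) + i·sin(-2π·2/4)
= cos(-4π/4) + i·sin(-4π/4)

ω_4^2 = cos(-4π/4) + i·sin(-4π/4) = -1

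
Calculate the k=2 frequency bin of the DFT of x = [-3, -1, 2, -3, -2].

X[2] = Σ(n=0 to 4) x[n] · ω_5^(2n) where ω_5 = e^(-2πi/5)
= (-3)·ω_5^0 + (-1)·ω_5^2 + (2)·ω_5^4 + (-3)·ω_5^6 + (-2)·ω_5^8

X[2] = -0.8820+4.1675i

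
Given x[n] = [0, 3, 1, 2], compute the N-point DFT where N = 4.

X[k] = Σ(n=0 to 3) x[n] · ω_4^(nk)
where ω_4 = e^(-2πi/4)

Computing each X[k]:
X[0] = 6
X[1] = -1-1i
X[2] = -4
X[3] = -1+1i

X = [6, -1-1i, -4, -1+1i]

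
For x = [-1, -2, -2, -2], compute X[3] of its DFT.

X[3] = Σ(n=0 to 3) x[n] · ω_4^(3n) where ω_4 = e^(-2πi/4)
= (-1)·ω_4^0 + (-2)·ω_4^3 + (-2)·ω_4^6 + (-2)·ω_4^9

X[3] = 1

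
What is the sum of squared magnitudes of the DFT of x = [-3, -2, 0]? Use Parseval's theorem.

Parseval: Σ|x[n]|² = (1/N)Σ|X[k]|², so Σ|X[k]|² = N·Σ|x[n]|² = 3·13.0000

Σ|X[k]|² = N·Σ|x[n]|² = 3·13.0000 = 39.0000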